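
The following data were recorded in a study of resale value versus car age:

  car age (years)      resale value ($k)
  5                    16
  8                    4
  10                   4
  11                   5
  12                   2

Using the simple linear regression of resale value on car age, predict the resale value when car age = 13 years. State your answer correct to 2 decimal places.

n = 5, Σx = 46, Σy = 31, Σxy = 231, Σx² = 454
Sxx = Σx² − (Σx)²/n = 454 − 423.2 = 30.8
Sxy = Σxy − (Σx)(Σy)/n = 231 − 285.2 = -54.2
b = Sxy/Sxx = -54.2/30.8 = -1.759740
a = ȳ − b·x̄ = 6.2 − (-1.759740)·9.2 = 22.389610
ŷ(13) = a + b·13 = 22.389610 + (-1.759740)·13 = -0.487013

-0.49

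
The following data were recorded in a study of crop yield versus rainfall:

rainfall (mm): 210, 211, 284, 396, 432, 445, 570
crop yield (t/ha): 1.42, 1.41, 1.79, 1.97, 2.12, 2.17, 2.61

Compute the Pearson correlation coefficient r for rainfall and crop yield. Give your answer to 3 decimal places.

0.991

n = 7, Σx = 2548, Σy = 13.49, Σxy = 5253.38, Σx² = 1035642, Σy² = 27.1049
Sxx = Σx² − (Σx)²/n = 1035642 − 927472 = 108170
Sxy = Σxy − (Σx)(Σy)/n = 5253.38 − 4910.36 = 343.02
Syy = Σy² − (Σy)²/n = 27.1049 − 25.997157 = 1.107743
r = Sxy/√(Sxx·Syy) = 343.02/√(119824.544857) = 343.02/346.156821 = 0.990938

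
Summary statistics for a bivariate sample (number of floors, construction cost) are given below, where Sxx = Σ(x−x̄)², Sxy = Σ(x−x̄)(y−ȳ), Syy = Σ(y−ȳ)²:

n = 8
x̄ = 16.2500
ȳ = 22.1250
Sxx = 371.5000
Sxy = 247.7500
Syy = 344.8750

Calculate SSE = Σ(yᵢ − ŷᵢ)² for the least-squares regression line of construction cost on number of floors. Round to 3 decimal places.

179.653

b = Sxy/Sxx = 247.75/371.5 = 0.666891
SSE = Syy − b·Sxy = 344.875 − 0.666891·247.75 = 179.652759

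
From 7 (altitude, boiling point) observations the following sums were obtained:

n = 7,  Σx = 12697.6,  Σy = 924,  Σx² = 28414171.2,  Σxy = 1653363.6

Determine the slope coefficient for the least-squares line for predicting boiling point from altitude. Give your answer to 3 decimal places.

-0.004

Sxx = Σx² − (Σx)²/n = 28414171.2 − 23032720.822857 = 5381450.377143
Sxy = Σxy − (Σx)(Σy)/n = 1653363.6 − 1676083.2 = -22719.6
b = Sxy/Sxx = -22719.6/5381450.377143 = -0.004222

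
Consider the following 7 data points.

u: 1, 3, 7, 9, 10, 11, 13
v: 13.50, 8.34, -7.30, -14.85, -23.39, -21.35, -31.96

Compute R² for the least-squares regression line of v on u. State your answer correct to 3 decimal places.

0.986

n = 7, Σx = 54, Σy = -77.01, Σxy = -1030.46, Σx² = 530, Σy² = 2549.9743
Sxx = Σx² − (Σx)²/n = 530 − 416.571429 = 113.428571
Sxy = Σxy − (Σx)(Σy)/n = -1030.46 − (-594.077143) = -436.382857
Syy = Σy² − (Σy)²/n = 2549.9743 − 847.220014 = 1702.754286
R² = Sxy²/(Sxx·Syy) = (-436.382857)²/(113.428571·1702.754286) = 0.985964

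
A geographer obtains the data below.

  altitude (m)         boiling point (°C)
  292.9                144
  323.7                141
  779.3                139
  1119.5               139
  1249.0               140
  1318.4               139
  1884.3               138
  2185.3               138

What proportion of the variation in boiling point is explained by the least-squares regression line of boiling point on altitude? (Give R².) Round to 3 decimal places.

0.651

n = 8, Σx = 9152.4, Σy = 1118, Σxy = 1271474.9, Σx² = 13675462.98, Σy² = 156268
Sxx = Σx² − (Σx)²/n = 13675462.98 − 10470803.22 = 3204659.76
Sxy = Σxy − (Σx)(Σy)/n = 1271474.9 − 1279047.9 = -7573
Syy = Σy² − (Σy)²/n = 156268 − 156240.5 = 27.5
R² = Sxy²/(Sxx·Syy) = (-7573)²/(3204659.76·27.5) = 0.650761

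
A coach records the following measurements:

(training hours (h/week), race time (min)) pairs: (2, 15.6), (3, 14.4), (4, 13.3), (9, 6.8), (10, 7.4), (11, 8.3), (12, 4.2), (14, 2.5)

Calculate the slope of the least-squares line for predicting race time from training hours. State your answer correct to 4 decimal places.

n = 8, Σx = 65, Σy = 72.5, Σxy = 439.5, Σx² = 671
Sxx = Σx² − (Σx)²/n = 671 − 528.125 = 142.875
Sxy = Σxy − (Σx)(Σy)/n = 439.5 − 589.0625 = -149.5625
b = Sxy/Sxx = -149.5625/142.875 = -1.046807

-1.0468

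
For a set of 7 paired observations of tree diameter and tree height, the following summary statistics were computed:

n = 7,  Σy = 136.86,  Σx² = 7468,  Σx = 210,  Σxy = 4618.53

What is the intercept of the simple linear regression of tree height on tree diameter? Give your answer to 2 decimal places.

Sxx = Σx² − (Σx)²/n = 7468 − 6300 = 1168
Sxy = Σxy − (Σx)(Σy)/n = 4618.53 − 4105.8 = 512.73
b = Sxy/Sxx = 512.73/1168 = 0.438981
a = ȳ − b·x̄ = 19.551429 − 0.438981·30 = 6.381994

6.38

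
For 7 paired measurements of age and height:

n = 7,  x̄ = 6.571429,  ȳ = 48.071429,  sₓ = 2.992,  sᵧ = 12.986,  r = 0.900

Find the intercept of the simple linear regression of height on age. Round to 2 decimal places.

b = r · sᵧ/sₓ = 0.9 · 12.986/2.992 = 3.906217
a = ȳ − b·x̄ = 48.071429 − 3.906217·6.571429 = 22.402004

22.40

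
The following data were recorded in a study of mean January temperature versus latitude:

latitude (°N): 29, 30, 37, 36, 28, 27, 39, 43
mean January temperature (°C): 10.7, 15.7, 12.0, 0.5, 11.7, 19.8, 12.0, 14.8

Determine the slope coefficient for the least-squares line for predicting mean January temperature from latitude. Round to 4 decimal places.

n = 8, Σx = 269, Σy = 97.2, Σxy = 3209.9, Σx² = 9289
Sxx = Σx² − (Σx)²/n = 9289 − 9045.125 = 243.875
Sxy = Σxy − (Σx)(Σy)/n = 3209.9 − 3268.35 = -58.45
b = Sxy/Sxx = -58.45/243.875 = -0.239672

-0.2397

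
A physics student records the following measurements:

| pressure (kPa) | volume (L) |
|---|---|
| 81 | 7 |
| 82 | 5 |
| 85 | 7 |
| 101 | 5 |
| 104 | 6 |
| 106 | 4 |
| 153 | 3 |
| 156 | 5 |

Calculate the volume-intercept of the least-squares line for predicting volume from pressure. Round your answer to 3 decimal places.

8.558

n = 8, Σx = 868, Σy = 42, Σxy = 4364, Σx² = 100508
Sxx = Σx² − (Σx)²/n = 100508 − 94178 = 6330
Sxy = Σxy − (Σx)(Σy)/n = 4364 − 4557 = -193
b = Sxy/Sxx = -193/6330 = -0.030490
a = ȳ − b·x̄ = 5.25 − (-0.030490)·108.5 = 8.558136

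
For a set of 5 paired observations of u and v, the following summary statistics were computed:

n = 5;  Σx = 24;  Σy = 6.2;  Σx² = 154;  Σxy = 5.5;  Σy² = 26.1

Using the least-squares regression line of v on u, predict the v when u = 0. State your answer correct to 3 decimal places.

Sxx = Σx² − (Σx)²/n = 154 − 115.2 = 38.8
Sxy = Σxy − (Σx)(Σy)/n = 5.5 − 29.76 = -24.26
b = Sxy/Sxx = -24.26/38.8 = -0.625258
a = ȳ − b·x̄ = 1.24 − (-0.625258)·4.8 = 4.241237
ŷ(0) = a + b·0 = 4.241237 + (-0.625258)·0 = 4.241237

4.241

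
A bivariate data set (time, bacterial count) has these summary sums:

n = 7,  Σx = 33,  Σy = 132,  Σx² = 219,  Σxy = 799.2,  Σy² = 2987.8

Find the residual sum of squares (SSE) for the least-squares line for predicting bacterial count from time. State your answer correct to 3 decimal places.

Sxx = Σx² − (Σx)²/n = 219 − 155.571429 = 63.428571
Sxy = Σxy − (Σx)(Σy)/n = 799.2 − 622.285714 = 176.914286
Syy = Σy² − (Σy)²/n = 2987.8 − 2489.142857 = 498.657143
b = Sxy/Sxx = 176.914286/63.428571 = 2.789189
SSE = Syy − b·Sxy = 498.657143 − 2.789189·176.914286 = 5.209730

5.210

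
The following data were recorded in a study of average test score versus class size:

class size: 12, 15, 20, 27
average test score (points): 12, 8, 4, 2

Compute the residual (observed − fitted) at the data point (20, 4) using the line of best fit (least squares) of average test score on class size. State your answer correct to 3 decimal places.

-1.535

n = 4, Σx = 74, Σy = 26, Σxy = 398, Σx² = 1498
Sxx = Σx² − (Σx)²/n = 1498 − 1369 = 129
Sxy = Σxy − (Σx)(Σy)/n = 398 − 481 = -83
b = Sxy/Sxx = -83/129 = -0.643411
a = ȳ − b·x̄ = 6.5 − (-0.643411)·18.5 = 18.403101
ŷ(20) = 18.403101 + (-0.643411)·20 = 5.534884
residual = y − ŷ = 4 − 5.534884 = -1.534884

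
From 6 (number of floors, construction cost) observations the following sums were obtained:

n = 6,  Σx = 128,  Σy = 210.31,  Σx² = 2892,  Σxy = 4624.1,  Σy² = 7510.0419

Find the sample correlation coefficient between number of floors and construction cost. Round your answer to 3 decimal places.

0.920

Sxx = Σx² − (Σx)²/n = 2892 − 2730.666667 = 161.333333
Sxy = Σxy − (Σx)(Σy)/n = 4624.1 − 4486.613333 = 137.486667
Syy = Σy² − (Σy)²/n = 7510.0419 − 7371.716017 = 138.325883
r = Sxy/√(Sxx·Syy) = 137.486667/√(22316.575844) = 137.486667/149.387335 = 0.920337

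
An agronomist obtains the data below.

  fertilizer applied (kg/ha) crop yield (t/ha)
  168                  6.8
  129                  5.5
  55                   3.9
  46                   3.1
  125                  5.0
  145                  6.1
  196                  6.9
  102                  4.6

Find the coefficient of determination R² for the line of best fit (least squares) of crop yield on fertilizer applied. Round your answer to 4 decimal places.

n = 8, Σx = 966, Σy = 41.9, Σxy = 5540.1, Σx² = 135476, Σy² = 232.29
Sxx = Σx² − (Σx)²/n = 135476 − 116644.5 = 18831.5
Sxy = Σxy − (Σx)(Σy)/n = 5540.1 − 5059.425 = 480.675
Syy = Σy² − (Σy)²/n = 232.29 − 219.45125 = 12.83875
R² = Sxy²/(Sxx·Syy) = (480.675)²/(18831.5·12.83875) = 0.955642

0.9556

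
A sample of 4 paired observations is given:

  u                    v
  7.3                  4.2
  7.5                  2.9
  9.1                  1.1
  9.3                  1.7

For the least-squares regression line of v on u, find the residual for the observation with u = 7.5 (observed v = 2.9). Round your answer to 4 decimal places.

-0.5360

n = 4, Σx = 33.2, Σy = 9.9, Σxy = 78.23, Σx² = 278.84
Sxx = Σx² − (Σx)²/n = 278.84 − 275.56 = 3.28
Sxy = Σxy − (Σx)(Σy)/n = 78.23 − 82.17 = -3.94
b = Sxy/Sxx = -3.94/3.28 = -1.201220
a = ȳ − b·x̄ = 2.475 − (-1.201220)·8.3 = 12.445122
ŷ(7.5) = 12.445122 + (-1.201220)·7.5 = 3.435976
residual = y − ŷ = 2.9 − 3.435976 = -0.535976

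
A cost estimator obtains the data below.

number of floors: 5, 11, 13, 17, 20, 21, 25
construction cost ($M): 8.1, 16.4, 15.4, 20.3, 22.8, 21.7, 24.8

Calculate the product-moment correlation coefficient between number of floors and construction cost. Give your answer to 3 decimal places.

n = 7, Σx = 112, Σy = 129.5, Σxy = 2297.9, Σx² = 2070, Σy² = 2589.59
Sxx = Σx² − (Σx)²/n = 2070 − 1792 = 278
Sxy = Σxy − (Σx)(Σy)/n = 2297.9 − 2072 = 225.9
Syy = Σy² − (Σy)²/n = 2589.59 − 2395.75 = 193.84
r = Sxy/√(Sxx·Syy) = 225.9/√(53887.52) = 225.9/232.136856 = 0.973133

0.973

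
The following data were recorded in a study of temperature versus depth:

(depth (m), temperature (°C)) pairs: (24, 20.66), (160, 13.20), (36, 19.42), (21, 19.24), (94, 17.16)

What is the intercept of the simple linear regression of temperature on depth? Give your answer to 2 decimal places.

21.14

n = 5, Σx = 335, Σy = 89.68, Σxy = 5324.04, Σx² = 36749
Sxx = Σx² − (Σx)²/n = 36749 − 22445 = 14304
Sxy = Σxy − (Σx)(Σy)/n = 5324.04 − 6008.56 = -684.52
b = Sxy/Sxx = -684.52/14304 = -0.047855
a = ȳ − b·x̄ = 17.936 − (-0.047855)·67 = 21.142295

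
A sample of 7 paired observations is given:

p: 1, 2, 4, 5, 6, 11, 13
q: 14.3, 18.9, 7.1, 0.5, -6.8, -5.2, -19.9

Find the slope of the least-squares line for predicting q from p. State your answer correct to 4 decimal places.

n = 7, Σx = 42, Σy = 8.9, Σxy = -273.7, Σx² = 372
Sxx = Σx² − (Σx)²/n = 372 − 252 = 120
Sxy = Σxy − (Σx)(Σy)/n = -273.7 − 53.4 = -327.1
b = Sxy/Sxx = -327.1/120 = -2.725833

-2.7258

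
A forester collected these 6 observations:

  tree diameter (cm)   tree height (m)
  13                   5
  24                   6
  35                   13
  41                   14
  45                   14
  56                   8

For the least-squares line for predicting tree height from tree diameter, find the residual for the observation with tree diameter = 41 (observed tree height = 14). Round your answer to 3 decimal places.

n = 6, Σx = 214, Σy = 60, Σxy = 2316, Σx² = 8812
Sxx = Σx² − (Σx)²/n = 8812 − 7632.666667 = 1179.333333
Sxy = Σxy − (Σx)(Σy)/n = 2316 − 2140 = 176
b = Sxy/Sxx = 176/1179.333333 = 0.149237
a = ȳ − b·x̄ = 10 − 0.149237·35.666667 = 4.677219
ŷ(41) = 4.677219 + 0.149237·41 = 10.795930
residual = y − ŷ = 14 − 10.795930 = 3.204070

3.204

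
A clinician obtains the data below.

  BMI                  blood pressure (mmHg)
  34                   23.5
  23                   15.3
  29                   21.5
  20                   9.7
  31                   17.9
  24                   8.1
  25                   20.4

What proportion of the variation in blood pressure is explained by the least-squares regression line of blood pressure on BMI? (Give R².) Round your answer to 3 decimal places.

n = 7, Σx = 186, Σy = 116.4, Σxy = 3227.7, Σx² = 5088, Σy² = 2144.86
Sxx = Σx² − (Σx)²/n = 5088 − 4942.285714 = 145.714286
Sxy = Σxy − (Σx)(Σy)/n = 3227.7 − 3092.914286 = 134.785714
Syy = Σy² − (Σy)²/n = 2144.86 − 1935.565714 = 209.294286
R² = Sxy²/(Sxx·Syy) = (134.785714)²/(145.714286·209.294286) = 0.595701

0.596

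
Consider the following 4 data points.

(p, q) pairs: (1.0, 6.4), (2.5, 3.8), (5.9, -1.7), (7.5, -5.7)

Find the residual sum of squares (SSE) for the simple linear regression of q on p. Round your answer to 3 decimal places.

n = 4, Σx = 16.9, Σy = 2.8, Σxy = -36.88, Σx² = 98.31, Σy² = 90.78
Sxx = Σx² − (Σx)²/n = 98.31 − 71.4025 = 26.9075
Sxy = Σxy − (Σx)(Σy)/n = -36.88 − 11.83 = -48.71
Syy = Σy² − (Σy)²/n = 90.78 − 1.96 = 88.82
b = Sxy/Sxx = -48.71/26.9075 = -1.810276
SSE = Syy − b·Sxy = 88.82 − (-1.810276)·(-48.71) = 0.641459

0.641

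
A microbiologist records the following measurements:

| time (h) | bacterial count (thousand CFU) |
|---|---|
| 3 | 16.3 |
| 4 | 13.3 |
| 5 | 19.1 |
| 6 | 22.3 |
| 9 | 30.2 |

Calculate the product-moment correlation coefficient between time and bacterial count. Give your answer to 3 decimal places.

n = 5, Σx = 27, Σy = 101.2, Σxy = 603.2, Σx² = 167, Σy² = 2216.72
Sxx = Σx² − (Σx)²/n = 167 − 145.8 = 21.2
Sxy = Σxy − (Σx)(Σy)/n = 603.2 − 546.48 = 56.72
Syy = Σy² − (Σy)²/n = 2216.72 − 2048.288 = 168.432
r = Sxy/√(Sxx·Syy) = 56.72/√(3570.7584) = 56.72/59.755823 = 0.949196

0.949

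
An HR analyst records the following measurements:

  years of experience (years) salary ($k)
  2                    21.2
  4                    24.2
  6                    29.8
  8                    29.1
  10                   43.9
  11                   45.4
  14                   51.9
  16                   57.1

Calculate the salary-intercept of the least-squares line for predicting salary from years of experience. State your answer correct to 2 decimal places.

n = 8, Σx = 71, Σy = 302.6, Σxy = 3129.4, Σx² = 793
Sxx = Σx² − (Σx)²/n = 793 − 630.125 = 162.875
Sxy = Σxy − (Σx)(Σy)/n = 3129.4 − 2685.575 = 443.825
b = Sxy/Sxx = 443.825/162.875 = 2.724942
a = ȳ − b·x̄ = 37.825 − 2.724942·8.875 = 13.641136

13.64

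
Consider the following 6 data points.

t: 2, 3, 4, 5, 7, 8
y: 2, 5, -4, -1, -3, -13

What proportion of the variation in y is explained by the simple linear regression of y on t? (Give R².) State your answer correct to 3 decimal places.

n = 6, Σx = 29, Σy = -14, Σxy = -127, Σx² = 167, Σy² = 224
Sxx = Σx² − (Σx)²/n = 167 − 140.166667 = 26.833333
Sxy = Σxy − (Σx)(Σy)/n = -127 − (-67.666667) = -59.333333
Syy = Σy² − (Σy)²/n = 224 − 32.666667 = 191.333333
R² = Sxy²/(Sxx·Syy) = (-59.333333)²/(26.833333·191.333333) = 0.685697

0.686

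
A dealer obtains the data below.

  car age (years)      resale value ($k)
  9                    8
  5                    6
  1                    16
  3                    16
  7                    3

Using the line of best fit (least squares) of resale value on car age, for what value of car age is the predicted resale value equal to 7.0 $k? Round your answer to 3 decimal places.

6.931

n = 5, Σx = 25, Σy = 49, Σxy = 187, Σx² = 165
Sxx = Σx² − (Σx)²/n = 165 − 125 = 40
Sxy = Σxy − (Σx)(Σy)/n = 187 − 245 = -58
b = Sxy/Sxx = -58/40 = -1.45
a = ȳ − b·x̄ = 9.8 − (-1.45)·5 = 17.05
Set a + b·x = 7.0: x = (7.0 − 17.05) / (-1.45) = 6.931034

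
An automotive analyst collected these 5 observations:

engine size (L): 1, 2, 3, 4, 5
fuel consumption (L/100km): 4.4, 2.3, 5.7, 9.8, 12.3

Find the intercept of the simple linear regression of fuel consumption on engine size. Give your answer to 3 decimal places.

-0.090

n = 5, Σx = 15, Σy = 34.5, Σxy = 126.8, Σx² = 55
Sxx = Σx² − (Σx)²/n = 55 − 45 = 10
Sxy = Σxy − (Σx)(Σy)/n = 126.8 − 103.5 = 23.3
b = Sxy/Sxx = 23.3/10 = 2.33
a = ȳ − b·x̄ = 6.9 − 2.33·3 = -0.09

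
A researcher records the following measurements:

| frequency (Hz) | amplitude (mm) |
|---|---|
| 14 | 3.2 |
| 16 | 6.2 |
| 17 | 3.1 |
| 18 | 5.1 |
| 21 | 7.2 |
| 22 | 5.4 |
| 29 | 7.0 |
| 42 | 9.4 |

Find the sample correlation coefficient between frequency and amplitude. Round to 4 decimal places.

n = 8, Σx = 179, Σy = 46.6, Σxy = 1156.3, Σx² = 4595, Σy² = 302.66
Sxx = Σx² − (Σx)²/n = 4595 − 4005.125 = 589.875
Sxy = Σxy − (Σx)(Σy)/n = 1156.3 − 1042.675 = 113.625
Syy = Σy² − (Σy)²/n = 302.66 − 271.445 = 31.215
r = Sxy/√(Sxx·Syy) = 113.625/√(18412.948125) = 113.625/135.694319 = 0.837360

0.8374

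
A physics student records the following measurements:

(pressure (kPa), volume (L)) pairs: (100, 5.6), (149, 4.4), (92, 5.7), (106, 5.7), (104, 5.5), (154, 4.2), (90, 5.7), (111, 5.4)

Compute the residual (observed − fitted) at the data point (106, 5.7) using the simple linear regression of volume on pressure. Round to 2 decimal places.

0.25

n = 8, Σx = 906, Σy = 42.2, Σxy = 4675.4, Σx² = 106854
Sxx = Σx² − (Σx)²/n = 106854 − 102604.5 = 4249.5
Sxy = Σxy − (Σx)(Σy)/n = 4675.4 − 4779.15 = -103.75
b = Sxy/Sxx = -103.75/4249.5 = -0.024415
a = ȳ − b·x̄ = 5.275 − (-0.024415)·113.25 = 8.039958
ŷ(106) = 8.039958 + (-0.024415)·106 = 5.452006
residual = y − ŷ = 5.7 − 5.452006 = 0.247994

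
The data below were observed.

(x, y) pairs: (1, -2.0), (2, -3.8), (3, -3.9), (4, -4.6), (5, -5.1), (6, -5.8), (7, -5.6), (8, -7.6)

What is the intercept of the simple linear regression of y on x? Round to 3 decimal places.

-1.886

n = 8, Σx = 36, Σy = -38.4, Σxy = -200, Σx² = 204
Sxx = Σx² − (Σx)²/n = 204 − 162 = 42
Sxy = Σxy − (Σx)(Σy)/n = -200 − (-172.8) = -27.2
b = Sxy/Sxx = -27.2/42 = -0.647619
a = ȳ − b·x̄ = -4.8 − (-0.647619)·4.5 = -1.885714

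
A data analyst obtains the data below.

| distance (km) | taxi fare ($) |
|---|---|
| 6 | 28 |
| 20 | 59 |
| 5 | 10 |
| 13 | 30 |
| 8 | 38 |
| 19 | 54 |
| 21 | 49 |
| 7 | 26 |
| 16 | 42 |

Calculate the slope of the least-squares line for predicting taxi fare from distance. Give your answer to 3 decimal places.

2.134

n = 9, Σx = 115, Σy = 336, Σxy = 5001, Σx² = 1801
Sxx = Σx² − (Σx)²/n = 1801 − 1469.444444 = 331.555556
Sxy = Σxy − (Σx)(Σy)/n = 5001 − 4293.333333 = 707.666667
b = Sxy/Sxx = 707.666667/331.555556 = 2.134383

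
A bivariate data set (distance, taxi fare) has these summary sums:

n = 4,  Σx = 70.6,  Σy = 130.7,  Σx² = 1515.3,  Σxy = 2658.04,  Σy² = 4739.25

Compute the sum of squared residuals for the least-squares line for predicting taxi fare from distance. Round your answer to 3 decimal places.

Sxx = Σx² − (Σx)²/n = 1515.3 − 1246.09 = 269.21
Sxy = Σxy − (Σx)(Σy)/n = 2658.04 − 2306.855 = 351.185
Syy = Σy² − (Σy)²/n = 4739.25 − 4270.6225 = 468.6275
b = Sxy/Sxx = 351.185/269.21 = 1.304502
SSE = Syy − b·Sxy = 468.6275 − 1.304502·351.185 = 10.505944

10.506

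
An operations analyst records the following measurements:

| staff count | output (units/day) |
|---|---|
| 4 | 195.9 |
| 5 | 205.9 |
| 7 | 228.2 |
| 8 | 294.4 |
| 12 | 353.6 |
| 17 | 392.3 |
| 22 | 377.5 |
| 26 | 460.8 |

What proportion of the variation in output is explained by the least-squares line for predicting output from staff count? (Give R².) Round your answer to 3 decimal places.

n = 8, Σx = 101, Σy = 2508.6, Σxy = 36963.8, Σx² = 1747, Σy² = 853293.36
Sxx = Σx² − (Σx)²/n = 1747 − 1275.125 = 471.875
Sxy = Σxy − (Σx)(Σy)/n = 36963.8 − 31671.075 = 5292.725
Syy = Σy² − (Σy)²/n = 853293.36 − 786634.245 = 66659.115
R² = Sxy²/(Sxx·Syy) = (5292.725)²/(471.875·66659.115) = 0.890578

0.891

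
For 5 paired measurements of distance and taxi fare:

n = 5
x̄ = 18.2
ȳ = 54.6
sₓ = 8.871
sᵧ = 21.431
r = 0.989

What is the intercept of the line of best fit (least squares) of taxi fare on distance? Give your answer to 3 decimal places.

b = r · sᵧ/sₓ = 0.989 · 21.431/8.871 = 2.389275
a = ȳ − b·x̄ = 54.6 − 2.389275·18.2 = 11.115194

11.115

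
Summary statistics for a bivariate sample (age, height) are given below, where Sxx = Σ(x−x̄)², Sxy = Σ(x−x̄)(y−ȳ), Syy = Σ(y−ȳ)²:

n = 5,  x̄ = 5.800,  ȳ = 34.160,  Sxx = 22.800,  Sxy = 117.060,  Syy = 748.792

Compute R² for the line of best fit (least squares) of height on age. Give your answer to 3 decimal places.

R² = Sxy²/(Sxx·Syy) = (117.06)²/(22.8·748.792) = 0.802640

0.803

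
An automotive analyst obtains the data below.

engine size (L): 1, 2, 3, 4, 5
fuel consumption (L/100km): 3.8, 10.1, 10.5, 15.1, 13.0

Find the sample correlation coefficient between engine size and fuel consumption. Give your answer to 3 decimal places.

0.869

n = 5, Σx = 15, Σy = 52.5, Σxy = 180.9, Σx² = 55, Σy² = 623.71
Sxx = Σx² − (Σx)²/n = 55 − 45 = 10
Sxy = Σxy − (Σx)(Σy)/n = 180.9 − 157.5 = 23.4
Syy = Σy² − (Σy)²/n = 623.71 − 551.25 = 72.46
r = Sxy/√(Sxx·Syy) = 23.4/√(724.6) = 23.4/26.918395 = 0.869294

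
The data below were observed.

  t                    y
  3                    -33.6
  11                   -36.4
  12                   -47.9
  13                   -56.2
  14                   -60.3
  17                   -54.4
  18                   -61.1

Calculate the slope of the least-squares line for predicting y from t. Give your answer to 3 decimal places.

-1.899

n = 7, Σx = 88, Σy = -349.9, Σxy = -4675.4, Σx² = 1252
Sxx = Σx² − (Σx)²/n = 1252 − 1106.285714 = 145.714286
Sxy = Σxy − (Σx)(Σy)/n = -4675.4 − (-4398.742857) = -276.657143
b = Sxy/Sxx = -276.657143/145.714286 = -1.898627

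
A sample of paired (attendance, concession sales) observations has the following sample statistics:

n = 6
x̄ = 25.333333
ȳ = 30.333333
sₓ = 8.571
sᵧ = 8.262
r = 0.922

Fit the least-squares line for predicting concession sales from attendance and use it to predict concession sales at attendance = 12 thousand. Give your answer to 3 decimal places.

18.483

b = r · sᵧ/sₓ = 0.922 · 8.262/8.571 = 0.888760
a = ȳ − b·x̄ = 30.333333 − 0.888760·25.333333 = 7.818074
ŷ(12) = a + b·12 = 7.818074 + 0.888760·12 = 18.483197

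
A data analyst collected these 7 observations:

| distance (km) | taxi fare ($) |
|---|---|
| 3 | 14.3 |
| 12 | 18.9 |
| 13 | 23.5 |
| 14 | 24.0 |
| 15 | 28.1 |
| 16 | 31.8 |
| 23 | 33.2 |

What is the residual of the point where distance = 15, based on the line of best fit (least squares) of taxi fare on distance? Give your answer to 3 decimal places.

1.924

n = 7, Σx = 96, Σy = 173.8, Σxy = 2605.1, Σx² = 1528
Sxx = Σx² − (Σx)²/n = 1528 − 1316.571429 = 211.428571
Sxy = Σxy − (Σx)(Σy)/n = 2605.1 − 2383.542857 = 221.557143
b = Sxy/Sxx = 221.557143/211.428571 = 1.047905
a = ȳ − b·x̄ = 24.828571 − 1.047905·13.714286 = 10.457297
ŷ(15) = 10.457297 + 1.047905·15 = 26.175878
residual = y − ŷ = 28.1 − 26.175878 = 1.924122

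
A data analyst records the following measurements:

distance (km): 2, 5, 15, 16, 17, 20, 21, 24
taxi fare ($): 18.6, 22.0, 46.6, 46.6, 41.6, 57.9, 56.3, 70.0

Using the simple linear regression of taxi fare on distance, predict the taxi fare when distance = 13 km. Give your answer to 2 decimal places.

n = 8, Σx = 120, Σy = 359.6, Σxy = 6319.3, Σx² = 2216
Sxx = Σx² − (Σx)²/n = 2216 − 1800 = 416
Sxy = Σxy − (Σx)(Σy)/n = 6319.3 − 5394 = 925.3
b = Sxy/Sxx = 925.3/416 = 2.224279
a = ȳ − b·x̄ = 44.95 − 2.224279·15 = 11.585817
ŷ(13) = a + b·13 = 11.585817 + 2.224279·13 = 40.501442

40.50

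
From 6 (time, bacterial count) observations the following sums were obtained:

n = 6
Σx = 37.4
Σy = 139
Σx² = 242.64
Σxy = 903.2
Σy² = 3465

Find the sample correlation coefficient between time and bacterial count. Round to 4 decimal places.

Sxx = Σx² − (Σx)²/n = 242.64 − 233.126667 = 9.513333
Sxy = Σxy − (Σx)(Σy)/n = 903.2 − 866.433333 = 36.766667
Syy = Σy² − (Σy)²/n = 3465 − 3220.166667 = 244.833333
r = Sxy/√(Sxx·Syy) = 36.766667/√(2329.181111) = 36.766667/48.261590 = 0.761820

0.7618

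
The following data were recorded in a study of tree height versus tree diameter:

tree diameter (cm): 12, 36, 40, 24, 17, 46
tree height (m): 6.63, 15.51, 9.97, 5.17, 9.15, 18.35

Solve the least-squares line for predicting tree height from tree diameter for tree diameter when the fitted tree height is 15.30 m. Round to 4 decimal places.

44.4002

n = 6, Σx = 175, Σy = 64.78, Σxy = 2160.45, Σx² = 6021
Sxx = Σx² − (Σx)²/n = 6021 − 5104.166667 = 916.833333
Sxy = Σxy − (Σx)(Σy)/n = 2160.45 − 1889.416667 = 271.033333
b = Sxy/Sxx = 271.033333/916.833333 = 0.295619
a = ȳ − b·x̄ = 10.796667 − 0.295619·29.166667 = 2.174446
Set a + b·x = 15.30: x = (15.30 − 2.174446) / 0.295619 = 44.400240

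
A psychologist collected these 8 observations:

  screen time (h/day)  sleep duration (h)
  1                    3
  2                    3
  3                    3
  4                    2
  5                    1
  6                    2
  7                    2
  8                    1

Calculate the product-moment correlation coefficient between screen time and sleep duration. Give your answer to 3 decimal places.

n = 8, Σx = 36, Σy = 17, Σxy = 65, Σx² = 204, Σy² = 41
Sxx = Σx² − (Σx)²/n = 204 − 162 = 42
Sxy = Σxy − (Σx)(Σy)/n = 65 − 76.5 = -11.5
Syy = Σy² − (Σy)²/n = 41 − 36.125 = 4.875
r = Sxy/√(Sxx·Syy) = -11.5/√(204.75) = -11.5/14.309088 = -0.803685

-0.804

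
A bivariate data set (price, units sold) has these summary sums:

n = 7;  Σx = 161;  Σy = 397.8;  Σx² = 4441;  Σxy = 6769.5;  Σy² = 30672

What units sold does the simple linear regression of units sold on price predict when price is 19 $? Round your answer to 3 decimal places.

69.728

Sxx = Σx² − (Σx)²/n = 4441 − 3703 = 738
Sxy = Σxy − (Σx)(Σy)/n = 6769.5 − 9149.4 = -2379.9
b = Sxy/Sxx = -2379.9/738 = -3.224797
a = ȳ − b·x̄ = 56.828571 − (-3.224797)·23 = 130.998897
ŷ(19) = a + b·19 = 130.998897 + (-3.224797)·19 = 69.727758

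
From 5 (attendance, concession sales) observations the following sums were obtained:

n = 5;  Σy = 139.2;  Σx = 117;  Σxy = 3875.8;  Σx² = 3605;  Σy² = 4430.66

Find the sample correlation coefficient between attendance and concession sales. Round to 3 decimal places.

0.891

Sxx = Σx² − (Σx)²/n = 3605 − 2737.8 = 867.2
Sxy = Σxy − (Σx)(Σy)/n = 3875.8 − 3257.28 = 618.52
Syy = Σy² − (Σy)²/n = 4430.66 − 3875.328 = 555.332
r = Sxy/√(Sxx·Syy) = 618.52/√(481583.9104) = 618.52/693.962470 = 0.891287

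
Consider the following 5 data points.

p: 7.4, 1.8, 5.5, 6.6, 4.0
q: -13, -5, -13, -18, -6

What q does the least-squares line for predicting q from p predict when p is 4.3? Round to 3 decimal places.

-9.418

n = 5, Σx = 25.3, Σy = -55, Σxy = -319.5, Σx² = 147.81
Sxx = Σx² − (Σx)²/n = 147.81 − 128.018 = 19.792
Sxy = Σxy − (Σx)(Σy)/n = -319.5 − (-278.3) = -41.2
b = Sxy/Sxx = -41.2/19.792 = -2.081649
a = ȳ − b·x̄ = -11 − (-2.081649)·5.06 = -0.466855
ŷ(4.3) = a + b·4.3 = -0.466855 + (-2.081649)·4.3 = -9.417947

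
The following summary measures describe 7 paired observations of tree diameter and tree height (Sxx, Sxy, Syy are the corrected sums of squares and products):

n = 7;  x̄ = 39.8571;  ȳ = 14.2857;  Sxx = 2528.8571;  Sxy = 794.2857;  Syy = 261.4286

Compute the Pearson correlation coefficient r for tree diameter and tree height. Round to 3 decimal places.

0.977

r = Sxy/√(Sxx·Syy) = 794.2857/√(661115.571253) = 794.2857/813.090137 = 0.976873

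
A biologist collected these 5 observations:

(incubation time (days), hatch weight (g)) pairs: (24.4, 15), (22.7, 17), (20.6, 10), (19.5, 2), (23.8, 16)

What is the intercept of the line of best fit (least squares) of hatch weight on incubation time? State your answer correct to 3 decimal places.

-45.974

n = 5, Σx = 111, Σy = 60, Σxy = 1377.7, Σx² = 2481.7
Sxx = Σx² − (Σx)²/n = 2481.7 − 2464.2 = 17.5
Sxy = Σxy − (Σx)(Σy)/n = 1377.7 − 1332 = 45.7
b = Sxy/Sxx = 45.7/17.5 = 2.611429
a = ȳ − b·x̄ = 12 − 2.611429·22.2 = -45.973714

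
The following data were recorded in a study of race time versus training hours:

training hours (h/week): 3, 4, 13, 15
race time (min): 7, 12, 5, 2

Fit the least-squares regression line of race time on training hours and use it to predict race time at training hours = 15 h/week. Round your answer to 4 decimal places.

2.9800

n = 4, Σx = 35, Σy = 26, Σxy = 164, Σx² = 419
Sxx = Σx² − (Σx)²/n = 419 − 306.25 = 112.75
Sxy = Σxy − (Σx)(Σy)/n = 164 − 227.5 = -63.5
b = Sxy/Sxx = -63.5/112.75 = -0.563193
a = ȳ − b·x̄ = 6.5 − (-0.563193)·8.75 = 11.427938
ŷ(15) = a + b·15 = 11.427938 + (-0.563193)·15 = 2.980044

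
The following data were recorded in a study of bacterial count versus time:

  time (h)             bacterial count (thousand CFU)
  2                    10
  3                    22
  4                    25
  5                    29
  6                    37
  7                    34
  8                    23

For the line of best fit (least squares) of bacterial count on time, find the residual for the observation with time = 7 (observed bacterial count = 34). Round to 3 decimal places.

n = 7, Σx = 35, Σy = 180, Σxy = 975, Σx² = 203
Sxx = Σx² − (Σx)²/n = 203 − 175 = 28
Sxy = Σxy − (Σx)(Σy)/n = 975 − 900 = 75
b = Sxy/Sxx = 75/28 = 2.678571
a = ȳ − b·x̄ = 25.714286 − 2.678571·5 = 12.321429
ŷ(7) = 12.321429 + 2.678571·7 = 31.071429
residual = y − ŷ = 34 − 31.071429 = 2.928571

2.929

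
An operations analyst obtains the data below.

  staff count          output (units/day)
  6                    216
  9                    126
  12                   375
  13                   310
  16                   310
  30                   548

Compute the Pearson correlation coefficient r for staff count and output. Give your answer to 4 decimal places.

n = 6, Σx = 86, Σy = 1885, Σxy = 32360, Σx² = 1586, Σy² = 695661
Sxx = Σx² − (Σx)²/n = 1586 − 1232.666667 = 353.333333
Sxy = Σxy − (Σx)(Σy)/n = 32360 − 27018.333333 = 5341.666667
Syy = Σy² − (Σy)²/n = 695661 − 592204.166667 = 103456.833333
r = Sxy/√(Sxx·Syy) = 5341.666667/√(36554747.777778) = 5341.666667/6046.052247 = 0.883497

0.8835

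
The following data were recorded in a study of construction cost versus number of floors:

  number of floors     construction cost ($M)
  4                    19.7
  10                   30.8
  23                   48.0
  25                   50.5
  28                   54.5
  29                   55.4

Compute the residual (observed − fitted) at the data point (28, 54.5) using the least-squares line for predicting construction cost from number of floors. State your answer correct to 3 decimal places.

-0.118

n = 6, Σx = 119, Σy = 258.9, Σxy = 5885.9, Σx² = 2895
Sxx = Σx² − (Σx)²/n = 2895 − 2360.166667 = 534.833333
Sxy = Σxy − (Σx)(Σy)/n = 5885.9 − 5134.85 = 751.05
b = Sxy/Sxx = 751.05/534.833333 = 1.404269
a = ȳ − b·x̄ = 43.15 − 1.404269·19.833333 = 15.298660
ŷ(28) = 15.298660 + 1.404269·28 = 54.618199
residual = y − ŷ = 54.5 − 54.618199 = -0.118199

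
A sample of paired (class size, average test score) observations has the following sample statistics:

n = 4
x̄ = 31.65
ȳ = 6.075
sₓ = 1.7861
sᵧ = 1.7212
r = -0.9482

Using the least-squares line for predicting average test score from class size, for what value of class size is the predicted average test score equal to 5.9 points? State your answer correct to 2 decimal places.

31.84

b = r · sᵧ/sₓ = -0.9482 · 1.7212/1.7861 = -0.913746
a = ȳ − b·x̄ = 6.075 − (-0.913746)·31.65 = 34.995063
Set a + b·x = 5.9: x = (5.9 − 34.995063) / (-0.913746) = 31.841519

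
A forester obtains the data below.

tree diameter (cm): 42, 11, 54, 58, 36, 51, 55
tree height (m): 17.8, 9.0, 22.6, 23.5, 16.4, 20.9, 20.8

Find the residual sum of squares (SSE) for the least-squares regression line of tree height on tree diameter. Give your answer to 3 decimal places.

2.735

n = 7, Σx = 307, Σy = 131, Σxy = 6230.3, Σx² = 15087, Σy² = 2599.26
Sxx = Σx² − (Σx)²/n = 15087 − 13464.142857 = 1622.857143
Sxy = Σxy − (Σx)(Σy)/n = 6230.3 − 5745.285714 = 485.014286
Syy = Σy² − (Σy)²/n = 2599.26 − 2451.571429 = 147.688571
b = Sxy/Sxx = 485.014286/1622.857143 = 0.298864
SSE = Syy − b·Sxy = 147.688571 − 0.298864·485.014286 = 2.735050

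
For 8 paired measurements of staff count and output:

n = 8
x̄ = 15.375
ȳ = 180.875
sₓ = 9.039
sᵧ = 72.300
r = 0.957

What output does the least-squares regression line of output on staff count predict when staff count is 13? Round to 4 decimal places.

162.6950

b = r · sᵧ/sₓ = 0.957 · 72.3/9.039 = 7.654730
a = ȳ − b·x̄ = 180.875 − 7.654730·15.375 = 63.183534
ŷ(13) = a + b·13 = 63.183534 + 7.654730·13 = 162.695017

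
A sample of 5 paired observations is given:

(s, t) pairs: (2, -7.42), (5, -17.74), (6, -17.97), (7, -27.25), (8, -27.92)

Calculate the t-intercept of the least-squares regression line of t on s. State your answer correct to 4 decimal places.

0.1487

n = 5, Σx = 28, Σy = -98.3, Σxy = -625.47, Σx² = 178
Sxx = Σx² − (Σx)²/n = 178 − 156.8 = 21.2
Sxy = Σxy − (Σx)(Σy)/n = -625.47 − (-550.48) = -74.99
b = Sxy/Sxx = -74.99/21.2 = -3.537264
a = ȳ − b·x̄ = -19.66 − (-3.537264)·5.6 = 0.148679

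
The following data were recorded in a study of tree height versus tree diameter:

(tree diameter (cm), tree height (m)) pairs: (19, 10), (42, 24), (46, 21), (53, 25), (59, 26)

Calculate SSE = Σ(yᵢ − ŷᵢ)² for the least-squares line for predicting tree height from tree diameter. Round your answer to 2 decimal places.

16.82

n = 5, Σx = 219, Σy = 106, Σxy = 5023, Σx² = 10531, Σy² = 2418
Sxx = Σx² − (Σx)²/n = 10531 − 9592.2 = 938.8
Sxy = Σxy − (Σx)(Σy)/n = 5023 − 4642.8 = 380.2
Syy = Σy² − (Σy)²/n = 2418 − 2247.2 = 170.8
b = Sxy/Sxx = 380.2/938.8 = 0.404985
SSE = Syy − b·Sxy = 170.8 − 0.404985·380.2 = 16.824670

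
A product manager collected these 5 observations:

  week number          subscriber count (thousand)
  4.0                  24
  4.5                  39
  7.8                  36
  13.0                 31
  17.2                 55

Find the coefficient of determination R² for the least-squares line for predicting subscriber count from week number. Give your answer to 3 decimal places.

n = 5, Σx = 46.5, Σy = 185, Σxy = 1901.3, Σx² = 561.93, Σy² = 7379
Sxx = Σx² − (Σx)²/n = 561.93 − 432.45 = 129.48
Sxy = Σxy − (Σx)(Σy)/n = 1901.3 − 1720.5 = 180.8
Syy = Σy² − (Σy)²/n = 7379 − 6845 = 534
R² = Sxy²/(Sxx·Syy) = (180.8)²/(129.48·534) = 0.472773

0.473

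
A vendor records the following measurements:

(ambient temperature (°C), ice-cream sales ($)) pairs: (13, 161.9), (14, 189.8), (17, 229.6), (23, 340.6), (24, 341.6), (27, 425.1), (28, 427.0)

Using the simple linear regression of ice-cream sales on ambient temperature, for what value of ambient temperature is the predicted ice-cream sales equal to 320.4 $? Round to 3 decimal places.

21.886

n = 7, Σx = 146, Σy = 2115.6, Σxy = 48131, Σx² = 3272
Sxx = Σx² − (Σx)²/n = 3272 − 3045.142857 = 226.857143
Sxy = Σxy − (Σx)(Σy)/n = 48131 − 44125.371429 = 4005.628571
b = Sxy/Sxx = 4005.628571/226.857143 = 17.657053
a = ȳ − b·x̄ = 302.228571 − 17.657053·20.857143 = -66.047103
Set a + b·x = 320.4: x = (320.4 − (-66.047103)) / 17.657053 = 21.886274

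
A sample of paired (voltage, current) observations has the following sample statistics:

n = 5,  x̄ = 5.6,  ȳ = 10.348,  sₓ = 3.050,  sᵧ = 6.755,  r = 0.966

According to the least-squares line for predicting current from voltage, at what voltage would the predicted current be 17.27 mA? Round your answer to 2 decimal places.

b = r · sᵧ/sₓ = 0.966 · 6.755/3.05 = 2.139452
a = ȳ − b·x̄ = 10.348 − 2.139452·5.6 = -1.632934
Set a + b·x = 17.27: x = (17.27 − (-1.632934)) / 2.139452 = 8.835407

8.84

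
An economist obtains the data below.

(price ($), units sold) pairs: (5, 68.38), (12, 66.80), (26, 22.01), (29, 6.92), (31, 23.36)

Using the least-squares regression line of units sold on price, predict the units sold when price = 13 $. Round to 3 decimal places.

n = 5, Σx = 103, Σy = 187.47, Σxy = 2640.6, Σx² = 2647
Sxx = Σx² − (Σx)²/n = 2647 − 2121.8 = 525.2
Sxy = Σxy − (Σx)(Σy)/n = 2640.6 − 3861.882 = -1221.282
b = Sxy/Sxx = -1221.282/525.2 = -2.325366
a = ȳ − b·x̄ = 37.494 − (-2.325366)·20.6 = 85.396531
ŷ(13) = a + b·13 = 85.396531 + (-2.325366)·13 = 55.166778

55.167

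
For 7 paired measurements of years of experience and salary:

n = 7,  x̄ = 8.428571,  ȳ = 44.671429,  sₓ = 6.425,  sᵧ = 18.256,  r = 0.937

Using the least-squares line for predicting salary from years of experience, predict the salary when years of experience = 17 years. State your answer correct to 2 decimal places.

b = r · sᵧ/sₓ = 0.937 · 18.256/6.425 = 2.662393
a = ȳ − b·x̄ = 44.671429 − 2.662393·8.428571 = 22.231265
ŷ(17) = a + b·17 = 22.231265 + 2.662393·17 = 67.491938

67.49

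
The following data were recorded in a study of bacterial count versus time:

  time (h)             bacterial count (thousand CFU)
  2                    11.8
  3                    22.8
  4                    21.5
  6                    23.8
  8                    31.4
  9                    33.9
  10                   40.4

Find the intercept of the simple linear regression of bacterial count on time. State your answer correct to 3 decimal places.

n = 7, Σx = 42, Σy = 185.6, Σxy = 1281.1, Σx² = 310
Sxx = Σx² − (Σx)²/n = 310 − 252 = 58
Sxy = Σxy − (Σx)(Σy)/n = 1281.1 − 1113.6 = 167.5
b = Sxy/Sxx = 167.5/58 = 2.887931
a = ȳ − b·x̄ = 26.514286 − 2.887931·6 = 9.186700

9.187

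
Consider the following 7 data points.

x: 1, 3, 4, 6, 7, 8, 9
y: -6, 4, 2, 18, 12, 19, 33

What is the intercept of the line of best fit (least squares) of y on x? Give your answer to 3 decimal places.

-11.201

n = 7, Σx = 38, Σy = 82, Σxy = 655, Σx² = 256
Sxx = Σx² − (Σx)²/n = 256 − 206.285714 = 49.714286
Sxy = Σxy − (Σx)(Σy)/n = 655 − 445.142857 = 209.857143
b = Sxy/Sxx = 209.857143/49.714286 = 4.221264
a = ȳ − b·x̄ = 11.714286 − 4.221264·5.428571 = -11.201149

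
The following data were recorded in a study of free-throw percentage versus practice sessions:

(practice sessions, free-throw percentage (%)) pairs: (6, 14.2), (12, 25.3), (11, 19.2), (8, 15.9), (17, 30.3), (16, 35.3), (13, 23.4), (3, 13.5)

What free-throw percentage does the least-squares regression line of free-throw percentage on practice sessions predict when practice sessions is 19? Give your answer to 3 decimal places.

34.650

n = 8, Σx = 86, Σy = 177.1, Σxy = 2151.8, Σx² = 1088
Sxx = Σx² − (Σx)²/n = 1088 − 924.5 = 163.5
Sxy = Σxy − (Σx)(Σy)/n = 2151.8 − 1903.825 = 247.975
b = Sxy/Sxx = 247.975/163.5 = 1.516667
a = ȳ − b·x̄ = 22.1375 − 1.516667·10.75 = 5.833333
ŷ(19) = a + b·19 = 5.833333 + 1.516667·19 = 34.65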